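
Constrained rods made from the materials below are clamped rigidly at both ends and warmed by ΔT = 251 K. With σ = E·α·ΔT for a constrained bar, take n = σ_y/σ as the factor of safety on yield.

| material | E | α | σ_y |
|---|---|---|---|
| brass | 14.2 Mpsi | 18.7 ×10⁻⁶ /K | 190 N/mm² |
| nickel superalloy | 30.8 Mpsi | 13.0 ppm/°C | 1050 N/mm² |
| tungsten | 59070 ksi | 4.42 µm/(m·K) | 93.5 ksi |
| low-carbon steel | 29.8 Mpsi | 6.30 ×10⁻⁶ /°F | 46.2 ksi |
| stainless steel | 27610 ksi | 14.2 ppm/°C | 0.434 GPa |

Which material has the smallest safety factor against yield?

brass

With everything in SI (GPa, ×10⁻⁶/K, MPa):
  brass: E = 97.91, α = 18.7, σ_y = 190.0 → σ = 460 MPa, n = 0.413
  nickel superalloy: E = 212.4, α = 13.0, σ_y = 1050 → σ = 693 MPa, n = 1.52
  tungsten: E = 407.3, α = 4.42, σ_y = 644.7 → σ = 452 MPa, n = 1.43
  low-carbon steel: E = 205.5, α = 11.3, σ_y = 318.5 → σ = 585 MPa, n = 0.545
  stainless steel: E = 190.4, α = 14.2, σ_y = 434.0 → σ = 678 MPa, n = 0.640
The minimum is brass at n = 0.413.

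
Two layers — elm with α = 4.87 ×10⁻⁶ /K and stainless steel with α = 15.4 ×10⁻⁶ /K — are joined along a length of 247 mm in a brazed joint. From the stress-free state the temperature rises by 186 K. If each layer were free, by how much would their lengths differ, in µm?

484 µm

Δα = |4.87 − 15.4|×10⁻⁶/K = 10.5×10⁻⁶/K.
ΔL_mismatch = Δα·L·ΔT = 10.5×10⁻⁶ × 247.0 mm × 186.0 K = 484 µm.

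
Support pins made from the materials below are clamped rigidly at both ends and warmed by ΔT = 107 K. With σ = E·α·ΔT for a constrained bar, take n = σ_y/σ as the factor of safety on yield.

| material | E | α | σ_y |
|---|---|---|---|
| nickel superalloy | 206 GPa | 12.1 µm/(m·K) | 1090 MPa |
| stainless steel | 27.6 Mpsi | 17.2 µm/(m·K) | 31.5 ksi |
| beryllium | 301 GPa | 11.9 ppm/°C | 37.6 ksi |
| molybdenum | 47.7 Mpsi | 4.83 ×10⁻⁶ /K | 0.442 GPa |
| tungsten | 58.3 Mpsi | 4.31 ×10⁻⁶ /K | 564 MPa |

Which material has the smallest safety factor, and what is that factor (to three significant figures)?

Per material, after unit conversion:
  nickel superalloy: E = 206.0, α = 12.1, σ_y = 1090 → σ = 267 MPa, n = 4.09
  stainless steel: E = 190.3, α = 17.2, σ_y = 217.2 → σ = 350 MPa, n = 0.620
  beryllium: E = 301.0, α = 11.9, σ_y = 259.2 → σ = 383 MPa, n = 0.676
  molybdenum: E = 328.9, α = 4.83, σ_y = 442.0 → σ = 170 MPa, n = 2.60
  tungsten: E = 402.0, α = 4.31, σ_y = 564.0 → σ = 185 MPa, n = 3.04
Stainless steel has the lowest safety factor, n = 0.620.

stainless steel, n = 0.620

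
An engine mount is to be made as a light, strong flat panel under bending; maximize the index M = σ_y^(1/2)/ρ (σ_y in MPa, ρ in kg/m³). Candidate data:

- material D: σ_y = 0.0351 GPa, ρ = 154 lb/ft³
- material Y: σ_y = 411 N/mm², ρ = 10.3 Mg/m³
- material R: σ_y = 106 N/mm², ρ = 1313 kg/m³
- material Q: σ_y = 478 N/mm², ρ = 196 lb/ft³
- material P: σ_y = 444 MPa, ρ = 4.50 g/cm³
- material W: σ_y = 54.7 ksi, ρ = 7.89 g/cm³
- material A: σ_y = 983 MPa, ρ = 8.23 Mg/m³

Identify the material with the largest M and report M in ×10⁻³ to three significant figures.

Putting every candidate on a common basis:
  material D: σ_y = 35.10 MPa, ρ = 2467 kg/m³
  material Y: σ_y = 411.0 MPa, ρ = 10300 kg/m³
  material R: σ_y = 106.0 MPa, ρ = 1313 kg/m³
  material Q: σ_y = 478.0 MPa, ρ = 3140 kg/m³
  material P: σ_y = 444.0 MPa, ρ = 4500 kg/m³
  material W: σ_y = 377.1 MPa, ρ = 7890 kg/m³
  material A: σ_y = 983.0 MPa, ρ = 8230 kg/m³
  material R: M = 7.84×10⁻³
  material Q: M = 6.96×10⁻³
  material P: M = 4.68×10⁻³
  material A: M = 3.81×10⁻³
  material W: M = 2.46×10⁻³
  material D: M = 2.40×10⁻³
  material Y: M = 1.97×10⁻³
Material R ranks first.

material R, M = 7.84×10⁻³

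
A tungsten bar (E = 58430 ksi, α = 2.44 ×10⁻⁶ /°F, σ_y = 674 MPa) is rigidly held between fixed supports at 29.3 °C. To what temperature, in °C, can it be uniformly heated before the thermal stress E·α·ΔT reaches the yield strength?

E = 58430 ksi = 402.9 GPa.
α = 2.44×10⁻⁶/°F × 9/5 = 4.39×10⁻⁶/K.
E·α·ΔT = 674.0 MPa ⇒ ΔT = 674.0 / (402.9×10³ × 4.39×10⁻⁶) = 380.9 K.
T = 29.3 + 380.9 = 410.2 °C.

410 °C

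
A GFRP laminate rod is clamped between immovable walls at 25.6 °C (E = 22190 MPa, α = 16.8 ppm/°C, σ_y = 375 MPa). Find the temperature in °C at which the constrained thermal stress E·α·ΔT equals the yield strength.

E = 22190 MPa = 22.19 GPa.
E·α·ΔT = 375.0 MPa ⇒ ΔT = 375.0 / (22.19×10³ × 16.8×10⁻⁶) = 1006 K.
T = 25.6 + 1006 = 1032 °C.

1030 °C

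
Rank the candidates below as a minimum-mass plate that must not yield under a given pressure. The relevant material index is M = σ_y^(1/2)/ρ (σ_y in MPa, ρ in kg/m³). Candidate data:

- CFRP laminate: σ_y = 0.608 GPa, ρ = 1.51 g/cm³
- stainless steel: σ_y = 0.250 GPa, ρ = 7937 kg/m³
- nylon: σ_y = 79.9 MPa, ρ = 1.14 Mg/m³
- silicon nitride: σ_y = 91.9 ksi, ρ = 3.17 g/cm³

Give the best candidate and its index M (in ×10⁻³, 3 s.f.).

CFRP laminate, M = 16.3×10⁻³

Putting every candidate on a common basis:
  CFRP laminate: σ_y = 608.0 MPa, ρ = 1510 kg/m³
  stainless steel: σ_y = 250.0 MPa, ρ = 7937 kg/m³
  nylon: σ_y = 79.90 MPa, ρ = 1140 kg/m³
  silicon nitride: σ_y = 633.6 MPa, ρ = 3170 kg/m³
  CFRP laminate: M = 16.3×10⁻³
  silicon nitride: M = 7.94×10⁻³
  nylon: M = 7.84×10⁻³
  stainless steel: M = 1.99×10⁻³
The maximum is for CFRP laminate.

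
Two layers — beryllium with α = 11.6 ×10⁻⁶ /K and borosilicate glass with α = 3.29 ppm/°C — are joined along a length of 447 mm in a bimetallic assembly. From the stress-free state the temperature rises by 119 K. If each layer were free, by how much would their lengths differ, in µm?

442 µm

Δα = |11.6 − 3.29|×10⁻⁶/K = 8.31×10⁻⁶/K.
ΔL_mismatch = Δα·L·ΔT = 8.31×10⁻⁶ × 447.0 mm × 119.0 K = 442 µm.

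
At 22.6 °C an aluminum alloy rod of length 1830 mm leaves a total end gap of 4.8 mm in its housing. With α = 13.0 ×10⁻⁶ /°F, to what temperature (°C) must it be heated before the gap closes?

α = 13.0×10⁻⁶/°F × 9/5 = 23.4×10⁻⁶/K.
α·L₀·ΔT = 4.8 mm ⇒ ΔT = 4.8 / (23.4×10⁻⁶ × 1830.0) = 112.1 K.
T = 22.6 + 112.1 = 134.7 °C.

135 °C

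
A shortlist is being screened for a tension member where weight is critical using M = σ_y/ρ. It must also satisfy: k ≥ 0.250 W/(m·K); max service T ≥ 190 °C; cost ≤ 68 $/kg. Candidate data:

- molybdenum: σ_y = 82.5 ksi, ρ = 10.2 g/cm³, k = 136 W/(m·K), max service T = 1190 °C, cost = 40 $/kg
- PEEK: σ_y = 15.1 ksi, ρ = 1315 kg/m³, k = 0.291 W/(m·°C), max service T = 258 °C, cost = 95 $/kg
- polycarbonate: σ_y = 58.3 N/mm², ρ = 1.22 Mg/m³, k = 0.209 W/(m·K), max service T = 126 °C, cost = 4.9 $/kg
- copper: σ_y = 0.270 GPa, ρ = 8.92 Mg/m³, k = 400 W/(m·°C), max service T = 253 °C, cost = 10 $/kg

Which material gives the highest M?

Screen on constraints: k ≥ 0.250 W/(m·K); max service T ≥ 190 °C; cost ≤ 68 $/kg. Survivors: molybdenum, copper.
Normalizing units and computing the index:
  molybdenum: σ_y = 568.8 MPa, ρ = 10200 kg/m³
  copper: σ_y = 270.0 MPa, ρ = 8920 kg/m³
  molybdenum: M = 55.8 kN·m/kg
  copper: M = 30.3 kN·m/kg
Molybdenum ranks first.

molybdenum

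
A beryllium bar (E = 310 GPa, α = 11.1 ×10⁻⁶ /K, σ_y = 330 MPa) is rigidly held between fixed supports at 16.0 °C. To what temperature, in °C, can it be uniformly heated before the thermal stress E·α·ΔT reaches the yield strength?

E·α·ΔT = 330.0 MPa ⇒ ΔT = 330.0 / (310.0×10³ × 11.1×10⁻⁶) = 95.90 K.
T = 16.0 + 95.90 = 111.9 °C.

112 °C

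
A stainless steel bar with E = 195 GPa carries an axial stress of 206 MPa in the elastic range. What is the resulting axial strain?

ε = σ/E = 206 / 195000 = 1.06×10⁻³.

1.06×10⁻³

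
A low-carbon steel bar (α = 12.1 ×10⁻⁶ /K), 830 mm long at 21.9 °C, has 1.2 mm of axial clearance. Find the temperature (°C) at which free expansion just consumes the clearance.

141 °C

α·L₀·ΔT = 1.2 mm ⇒ ΔT = 1.2 / (12.1×10⁻⁶ × 830.0) = 119.5 K.
T = 21.9 + 119.5 = 141.4 °C.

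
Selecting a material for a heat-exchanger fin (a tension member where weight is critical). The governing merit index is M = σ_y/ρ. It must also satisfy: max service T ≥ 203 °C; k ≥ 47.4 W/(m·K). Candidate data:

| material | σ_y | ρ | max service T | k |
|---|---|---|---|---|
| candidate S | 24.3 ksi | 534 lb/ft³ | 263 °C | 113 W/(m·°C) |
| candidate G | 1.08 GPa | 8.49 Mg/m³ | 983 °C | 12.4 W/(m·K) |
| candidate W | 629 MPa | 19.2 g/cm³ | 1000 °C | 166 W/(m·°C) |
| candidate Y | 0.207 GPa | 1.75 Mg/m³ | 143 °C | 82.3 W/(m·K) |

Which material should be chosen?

Screen on constraints: max service T ≥ 203 °C; k ≥ 47.4 W/(m·K). Survivors: candidate S, candidate W.
Putting every candidate on a common basis:
  candidate S: σ_y = 167.5 MPa, ρ = 8554 kg/m³
  candidate W: σ_y = 629.0 MPa, ρ = 19200 kg/m³
  candidate W: M = 32.8 kN·m/kg
  candidate S: M = 19.6 kN·m/kg
Candidate W ranks first.

candidate W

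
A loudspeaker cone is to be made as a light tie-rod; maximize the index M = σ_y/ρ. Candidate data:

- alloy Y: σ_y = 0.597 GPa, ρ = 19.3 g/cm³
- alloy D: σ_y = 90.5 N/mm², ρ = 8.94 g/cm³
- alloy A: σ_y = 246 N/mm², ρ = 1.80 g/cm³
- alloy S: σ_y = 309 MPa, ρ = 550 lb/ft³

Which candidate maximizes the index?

After converting to SI:
  alloy Y: σ_y = 597.0 MPa, ρ = 19300 kg/m³
  alloy D: σ_y = 90.50 MPa, ρ = 8940 kg/m³
  alloy A: σ_y = 246.0 MPa, ρ = 1800 kg/m³
  alloy S: σ_y = 309.0 MPa, ρ = 8810 kg/m³
  alloy A: M = 137 kN·m/kg
  alloy S: M = 35.1 kN·m/kg
  alloy Y: M = 30.9 kN·m/kg
  alloy D: M = 10.1 kN·m/kg
Alloy A has the largest M.

alloy A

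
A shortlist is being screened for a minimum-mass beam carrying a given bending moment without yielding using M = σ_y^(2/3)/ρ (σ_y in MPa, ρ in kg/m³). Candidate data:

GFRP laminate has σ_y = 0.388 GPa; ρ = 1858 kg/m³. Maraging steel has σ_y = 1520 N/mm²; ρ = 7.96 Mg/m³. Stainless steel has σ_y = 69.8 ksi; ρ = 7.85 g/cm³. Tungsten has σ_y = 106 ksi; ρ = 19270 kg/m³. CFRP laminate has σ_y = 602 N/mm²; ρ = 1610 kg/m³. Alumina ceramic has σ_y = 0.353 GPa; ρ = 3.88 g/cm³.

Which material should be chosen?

CFRP laminate

In SI units:
  GFRP laminate: σ_y = 388.0 MPa, ρ = 1858 kg/m³
  maraging steel: σ_y = 1520 MPa, ρ = 7960 kg/m³
  stainless steel: σ_y = 481.3 MPa, ρ = 7850 kg/m³
  tungsten: σ_y = 730.8 MPa, ρ = 19270 kg/m³
  CFRP laminate: σ_y = 602.0 MPa, ρ = 1610 kg/m³
  alumina ceramic: σ_y = 353.0 MPa, ρ = 3880 kg/m³
  CFRP laminate: M = 44.3×10⁻³
  GFRP laminate: M = 28.6×10⁻³
  maraging steel: M = 16.6×10⁻³
  alumina ceramic: M = 12.9×10⁻³
  stainless steel: M = 7.82×10⁻³
  tungsten: M = 4.21×10⁻³
The maximum is for CFRP laminate.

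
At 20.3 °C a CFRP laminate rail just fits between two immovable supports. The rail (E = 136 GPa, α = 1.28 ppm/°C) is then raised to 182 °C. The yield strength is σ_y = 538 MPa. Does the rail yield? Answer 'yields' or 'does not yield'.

ΔT = 161.7 K. Constrained thermal stress σ = E·α·ΔT = 136.0×10³ MPa × 1.28×10⁻⁶ × 161.7 = 28.1 MPa (compressive).
Compare to σ_y = 538 MPa: σ < σ_y, so it does not yield.

does not yield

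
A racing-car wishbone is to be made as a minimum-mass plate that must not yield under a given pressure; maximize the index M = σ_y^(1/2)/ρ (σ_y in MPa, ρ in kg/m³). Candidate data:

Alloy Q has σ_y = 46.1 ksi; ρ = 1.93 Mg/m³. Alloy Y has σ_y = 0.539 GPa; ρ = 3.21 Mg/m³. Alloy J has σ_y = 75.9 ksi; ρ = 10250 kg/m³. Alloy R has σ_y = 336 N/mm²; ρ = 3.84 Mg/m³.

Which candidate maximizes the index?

Putting every candidate on a common basis:
  alloy Q: σ_y = 317.8 MPa, ρ = 1930 kg/m³
  alloy Y: σ_y = 539.0 MPa, ρ = 3210 kg/m³
  alloy J: σ_y = 523.3 MPa, ρ = 10250 kg/m³
  alloy R: σ_y = 336.0 MPa, ρ = 3840 kg/m³
  alloy Q: M = 9.24×10⁻³
  alloy Y: M = 7.23×10⁻³
  alloy R: M = 4.77×10⁻³
  alloy J: M = 2.23×10⁻³
Alloy Q has the largest M.

alloy Q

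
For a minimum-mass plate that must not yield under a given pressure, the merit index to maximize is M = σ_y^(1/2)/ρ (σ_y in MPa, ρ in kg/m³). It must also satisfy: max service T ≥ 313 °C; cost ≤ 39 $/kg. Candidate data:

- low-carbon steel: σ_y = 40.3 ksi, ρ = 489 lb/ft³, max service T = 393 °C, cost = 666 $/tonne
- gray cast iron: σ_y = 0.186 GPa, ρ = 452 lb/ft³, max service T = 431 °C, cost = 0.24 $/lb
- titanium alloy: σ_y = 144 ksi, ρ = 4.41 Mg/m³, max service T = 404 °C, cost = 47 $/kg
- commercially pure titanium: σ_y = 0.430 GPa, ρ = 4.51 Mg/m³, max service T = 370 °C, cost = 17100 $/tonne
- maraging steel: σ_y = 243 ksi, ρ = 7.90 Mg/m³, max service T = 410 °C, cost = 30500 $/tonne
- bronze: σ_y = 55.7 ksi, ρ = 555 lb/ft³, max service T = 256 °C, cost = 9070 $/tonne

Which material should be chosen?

maraging steel

Screen on constraints: max service T ≥ 313 °C; cost ≤ 39 $/kg. Survivors: low-carbon steel, gray cast iron, commercially pure titanium, maraging steel.
Normalizing units and computing the index:
  low-carbon steel: σ_y = 277.9 MPa, ρ = 7833 kg/m³
  gray cast iron: σ_y = 186.0 MPa, ρ = 7240 kg/m³
  commercially pure titanium: σ_y = 430.0 MPa, ρ = 4510 kg/m³
  maraging steel: σ_y = 1675 MPa, ρ = 7900 kg/m³
  maraging steel: M = 5.18×10⁻³
  commercially pure titanium: M = 4.60×10⁻³
  low-carbon steel: M = 2.13×10⁻³
  gray cast iron: M = 1.88×10⁻³
Highest index: maraging steel.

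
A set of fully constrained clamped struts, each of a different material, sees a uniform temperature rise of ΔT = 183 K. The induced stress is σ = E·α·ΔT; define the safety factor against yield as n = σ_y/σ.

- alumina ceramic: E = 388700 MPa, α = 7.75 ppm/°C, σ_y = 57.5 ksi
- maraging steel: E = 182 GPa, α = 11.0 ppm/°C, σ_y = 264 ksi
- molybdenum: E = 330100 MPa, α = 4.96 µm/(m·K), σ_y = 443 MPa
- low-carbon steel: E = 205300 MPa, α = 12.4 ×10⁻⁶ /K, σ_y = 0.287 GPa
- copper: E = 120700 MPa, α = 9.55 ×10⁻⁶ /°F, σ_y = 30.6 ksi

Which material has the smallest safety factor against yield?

Per material, after unit conversion:
  alumina ceramic: E = 388.7, α = 7.75, σ_y = 396.4 → σ = 551 MPa, n = 0.719
  maraging steel: E = 182.0, α = 11.0, σ_y = 1820 → σ = 366 MPa, n = 4.97
  molybdenum: E = 330.1, α = 4.96, σ_y = 443.0 → σ = 300 MPa, n = 1.48
  low-carbon steel: E = 205.3, α = 12.4, σ_y = 287.0 → σ = 466 MPa, n = 0.616
  copper: E = 120.7, α = 17.2, σ_y = 211.0 → σ = 380 MPa, n = 0.556
The minimum is copper at n = 0.556.

copper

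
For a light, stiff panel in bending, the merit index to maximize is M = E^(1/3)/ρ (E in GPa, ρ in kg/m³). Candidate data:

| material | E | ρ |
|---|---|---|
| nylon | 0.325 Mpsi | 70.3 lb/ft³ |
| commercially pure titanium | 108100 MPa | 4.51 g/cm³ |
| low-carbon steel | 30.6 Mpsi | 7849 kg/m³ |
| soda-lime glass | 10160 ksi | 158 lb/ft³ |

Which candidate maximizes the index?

soda-lime glass

Normalizing units and computing the index:
  nylon: E = 2.241 GPa, ρ = 1126 kg/m³
  commercially pure titanium: E = 108.1 GPa, ρ = 4510 kg/m³
  low-carbon steel: E = 211.0 GPa, ρ = 7849 kg/m³
  soda-lime glass: E = 70.05 GPa, ρ = 2531 kg/m³
  soda-lime glass: M = 1.63×10⁻³
  nylon: M = 1.16×10⁻³
  commercially pure titanium: M = 1.06×10⁻³
  low-carbon steel: M = 0.758×10⁻³
The maximum is for soda-lime glass.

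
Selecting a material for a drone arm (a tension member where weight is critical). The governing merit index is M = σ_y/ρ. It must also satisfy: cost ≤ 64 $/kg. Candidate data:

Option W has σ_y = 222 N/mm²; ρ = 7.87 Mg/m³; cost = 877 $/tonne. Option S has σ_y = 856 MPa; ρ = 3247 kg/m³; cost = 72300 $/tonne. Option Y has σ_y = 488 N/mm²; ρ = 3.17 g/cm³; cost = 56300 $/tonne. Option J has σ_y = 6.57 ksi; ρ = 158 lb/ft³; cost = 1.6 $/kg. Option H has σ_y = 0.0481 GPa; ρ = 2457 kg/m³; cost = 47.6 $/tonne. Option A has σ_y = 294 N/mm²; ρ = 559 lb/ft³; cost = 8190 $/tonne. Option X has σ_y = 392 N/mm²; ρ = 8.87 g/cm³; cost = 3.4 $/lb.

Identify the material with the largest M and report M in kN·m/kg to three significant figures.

Screen on constraints: cost ≤ 64 $/kg. Survivors: option W, option Y, option J, option H, option A, option X.
In SI units:
  option W: σ_y = 222.0 MPa, ρ = 7870 kg/m³
  option Y: σ_y = 488.0 MPa, ρ = 3170 kg/m³
  option J: σ_y = 45.30 MPa, ρ = 2531 kg/m³
  option H: σ_y = 48.10 MPa, ρ = 2457 kg/m³
  option A: σ_y = 294.0 MPa, ρ = 8954 kg/m³
  option X: σ_y = 392.0 MPa, ρ = 8870 kg/m³
  option Y: M = 154 kN·m/kg
  option X: M = 44.2 kN·m/kg
  option A: M = 32.8 kN·m/kg
  option W: M = 28.2 kN·m/kg
  option H: M = 19.6 kN·m/kg
  option J: M = 17.9 kN·m/kg
Option Y has the largest M.

option Y, M = 154 kN·m/kg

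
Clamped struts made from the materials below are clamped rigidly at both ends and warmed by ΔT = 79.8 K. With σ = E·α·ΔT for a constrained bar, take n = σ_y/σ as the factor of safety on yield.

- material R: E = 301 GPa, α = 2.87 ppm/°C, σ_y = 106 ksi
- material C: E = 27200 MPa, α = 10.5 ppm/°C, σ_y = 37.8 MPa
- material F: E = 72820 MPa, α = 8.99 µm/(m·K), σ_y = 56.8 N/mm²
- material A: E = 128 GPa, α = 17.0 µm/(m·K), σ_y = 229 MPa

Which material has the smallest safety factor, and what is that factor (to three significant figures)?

In consistent units (E in GPa, α in ×10⁻⁶/K, σ_y in MPa):
  material R: E = 301.0, α = 2.87, σ_y = 730.8 → σ = 68.9 MPa, n = 10.6
  material C: E = 27.20, α = 10.5, σ_y = 37.80 → σ = 22.8 MPa, n = 1.66
  material F: E = 72.82, α = 8.99, σ_y = 56.80 → σ = 52.2 MPa, n = 1.09
  material A: E = 128.0, α = 17.0, σ_y = 229.0 → σ = 174 MPa, n = 1.32
Material F has the lowest safety factor, n = 1.09.

material F, n = 1.09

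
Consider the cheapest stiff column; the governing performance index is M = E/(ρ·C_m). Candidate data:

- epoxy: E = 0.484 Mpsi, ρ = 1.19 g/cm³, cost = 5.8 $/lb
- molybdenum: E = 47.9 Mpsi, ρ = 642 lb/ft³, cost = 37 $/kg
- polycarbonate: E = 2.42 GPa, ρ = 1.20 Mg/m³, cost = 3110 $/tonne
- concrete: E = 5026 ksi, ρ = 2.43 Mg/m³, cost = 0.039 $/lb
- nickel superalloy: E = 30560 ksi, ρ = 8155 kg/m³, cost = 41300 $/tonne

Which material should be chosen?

concrete

Convert each candidate to consistent units, then evaluate M:
  epoxy: E = 3.337 GPa, ρ = 1190 kg/m³, cost = 12.79 $/kg
  molybdenum: E = 330.3 GPa, ρ = 10280 kg/m³, cost = 37.00 $/kg
  polycarbonate: E = 2.420 GPa, ρ = 1200 kg/m³, cost = 3.110 $/kg
  concrete: E = 34.65 GPa, ρ = 2430 kg/m³, cost = 0.08598 $/kg
  nickel superalloy: E = 210.7 GPa, ρ = 8155 kg/m³, cost = 41.30 $/kg
  concrete: M = 166 MN·m per $
  molybdenum: M = 0.868 MN·m per $
  polycarbonate: M = 0.648 MN·m per $
  nickel superalloy: M = 0.626 MN·m per $
  epoxy: M = 0.219 MN·m per $
The maximum is for concrete.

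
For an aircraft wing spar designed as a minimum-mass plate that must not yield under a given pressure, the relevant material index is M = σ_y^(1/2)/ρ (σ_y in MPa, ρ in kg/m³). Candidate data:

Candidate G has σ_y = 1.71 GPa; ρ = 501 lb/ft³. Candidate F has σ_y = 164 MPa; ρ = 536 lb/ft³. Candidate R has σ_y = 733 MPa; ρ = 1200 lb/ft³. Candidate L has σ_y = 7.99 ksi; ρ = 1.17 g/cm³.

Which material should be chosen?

candidate L

Normalizing units and computing the index:
  candidate G: σ_y = 1710 MPa, ρ = 8025 kg/m³
  candidate F: σ_y = 164.0 MPa, ρ = 8586 kg/m³
  candidate R: σ_y = 733.0 MPa, ρ = 19220 kg/m³
  candidate L: σ_y = 55.09 MPa, ρ = 1170 kg/m³
  candidate L: M = 6.34×10⁻³
  candidate G: M = 5.15×10⁻³
  candidate F: M = 1.49×10⁻³
  candidate R: M = 1.41×10⁻³
The maximum is for candidate L.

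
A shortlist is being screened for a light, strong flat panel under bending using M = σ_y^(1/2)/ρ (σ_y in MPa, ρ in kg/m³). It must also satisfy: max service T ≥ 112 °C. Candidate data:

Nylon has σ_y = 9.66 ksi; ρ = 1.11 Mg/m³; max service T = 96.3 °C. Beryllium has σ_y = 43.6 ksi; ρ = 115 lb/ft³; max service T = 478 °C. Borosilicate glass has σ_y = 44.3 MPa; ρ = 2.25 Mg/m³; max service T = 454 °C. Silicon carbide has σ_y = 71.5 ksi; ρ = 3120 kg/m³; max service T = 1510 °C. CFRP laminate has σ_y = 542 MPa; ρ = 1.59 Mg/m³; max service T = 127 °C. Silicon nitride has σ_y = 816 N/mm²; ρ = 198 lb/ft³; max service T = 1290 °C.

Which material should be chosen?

Screen on constraints: max service T ≥ 112 °C. Survivors: beryllium, borosilicate glass, silicon carbide, CFRP laminate, silicon nitride.
Normalizing units and computing the index:
  beryllium: σ_y = 300.6 MPa, ρ = 1842 kg/m³
  borosilicate glass: σ_y = 44.30 MPa, ρ = 2250 kg/m³
  silicon carbide: σ_y = 493.0 MPa, ρ = 3120 kg/m³
  CFRP laminate: σ_y = 542.0 MPa, ρ = 1590 kg/m³
  silicon nitride: σ_y = 816.0 MPa, ρ = 3172 kg/m³
  CFRP laminate: M = 14.6×10⁻³
  beryllium: M = 9.41×10⁻³
  silicon nitride: M = 9.01×10⁻³
  silicon carbide: M = 7.12×10⁻³
  borosilicate glass: M = 2.96×10⁻³
Highest index: CFRP laminate.

CFRP laminate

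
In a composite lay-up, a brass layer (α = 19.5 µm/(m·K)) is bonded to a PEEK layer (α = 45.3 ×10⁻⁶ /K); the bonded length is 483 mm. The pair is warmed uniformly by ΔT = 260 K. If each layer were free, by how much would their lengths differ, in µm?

Δα = |19.5 − 45.3|×10⁻⁶/K = 25.8×10⁻⁶/K.
ΔL_mismatch = Δα·L·ΔT = 25.8×10⁻⁶ × 483.0 mm × 260.0 K = 3240 µm.

3240 µm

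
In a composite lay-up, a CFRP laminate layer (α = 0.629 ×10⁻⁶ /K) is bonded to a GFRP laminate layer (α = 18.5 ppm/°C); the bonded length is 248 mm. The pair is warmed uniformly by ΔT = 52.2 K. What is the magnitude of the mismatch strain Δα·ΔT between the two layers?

9.33×10⁻⁴

Δα = |0.629 − 18.5|×10⁻⁶/K = 17.9×10⁻⁶/K.
Mismatch strain = Δα·ΔT = 17.9×10⁻⁶ × 52.2 = 9.33×10⁻⁴.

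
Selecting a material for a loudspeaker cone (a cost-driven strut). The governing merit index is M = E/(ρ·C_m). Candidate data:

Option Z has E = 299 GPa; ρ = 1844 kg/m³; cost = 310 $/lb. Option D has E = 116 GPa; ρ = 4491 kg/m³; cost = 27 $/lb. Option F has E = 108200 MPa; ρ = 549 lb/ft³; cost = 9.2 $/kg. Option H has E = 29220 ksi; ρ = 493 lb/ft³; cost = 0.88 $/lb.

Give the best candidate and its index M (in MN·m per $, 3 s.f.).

option H, M = 13.1 MN·m per $

Convert each candidate to consistent units, then evaluate M:
  option Z: E = 299.0 GPa, ρ = 1844 kg/m³, cost = 683.4 $/kg
  option D: E = 116.0 GPa, ρ = 4491 kg/m³, cost = 59.52 $/kg
  option F: E = 108.2 GPa, ρ = 8794 kg/m³, cost = 9.200 $/kg
  option H: E = 201.5 GPa, ρ = 7897 kg/m³, cost = 1.940 $/kg
  option H: M = 13.1 MN·m per $
  option F: M = 1.34 MN·m per $
  option D: M = 0.434 MN·m per $
  option Z: M = 0.237 MN·m per $
Highest index: option H.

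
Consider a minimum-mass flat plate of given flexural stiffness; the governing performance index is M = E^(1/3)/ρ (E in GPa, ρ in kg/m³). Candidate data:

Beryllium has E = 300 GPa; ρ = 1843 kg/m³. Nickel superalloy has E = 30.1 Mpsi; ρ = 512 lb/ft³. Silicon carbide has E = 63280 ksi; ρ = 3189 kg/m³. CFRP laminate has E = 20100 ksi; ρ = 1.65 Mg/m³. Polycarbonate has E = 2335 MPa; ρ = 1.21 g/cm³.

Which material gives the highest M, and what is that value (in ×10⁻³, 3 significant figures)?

Normalizing units and computing the index:
  beryllium: E = 300.0 GPa, ρ = 1843 kg/m³
  nickel superalloy: E = 207.5 GPa, ρ = 8201 kg/m³
  silicon carbide: E = 436.3 GPa, ρ = 3189 kg/m³
  CFRP laminate: E = 138.6 GPa, ρ = 1650 kg/m³
  polycarbonate: E = 2.335 GPa, ρ = 1210 kg/m³
  beryllium: M = 3.63×10⁻³
  CFRP laminate: M = 3.14×10⁻³
  silicon carbide: M = 2.38×10⁻³
  polycarbonate: M = 1.10×10⁻³
  nickel superalloy: M = 0.722×10⁻³
Highest index: beryllium.

beryllium, M = 3.63×10⁻³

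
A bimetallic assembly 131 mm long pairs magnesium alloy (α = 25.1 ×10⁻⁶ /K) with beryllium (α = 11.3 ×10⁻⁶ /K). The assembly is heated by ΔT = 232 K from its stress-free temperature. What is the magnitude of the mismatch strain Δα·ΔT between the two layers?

3.20×10⁻³

Δα = |25.1 − 11.3|×10⁻⁶/K = 13.8×10⁻⁶/K.
Mismatch strain = Δα·ΔT = 13.8×10⁻⁶ × 232.0 = 3.20×10⁻³.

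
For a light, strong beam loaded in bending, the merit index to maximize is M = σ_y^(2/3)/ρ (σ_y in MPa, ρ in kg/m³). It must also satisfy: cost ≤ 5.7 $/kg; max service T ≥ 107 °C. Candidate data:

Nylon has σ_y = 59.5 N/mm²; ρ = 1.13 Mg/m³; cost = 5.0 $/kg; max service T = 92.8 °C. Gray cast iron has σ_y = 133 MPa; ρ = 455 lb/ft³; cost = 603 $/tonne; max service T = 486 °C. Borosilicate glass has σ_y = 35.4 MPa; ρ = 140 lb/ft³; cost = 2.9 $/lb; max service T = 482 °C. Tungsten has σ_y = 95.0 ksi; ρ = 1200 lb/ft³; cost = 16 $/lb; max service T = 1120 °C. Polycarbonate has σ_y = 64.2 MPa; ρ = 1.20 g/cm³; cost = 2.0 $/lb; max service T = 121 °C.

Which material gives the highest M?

polycarbonate

Screen on constraints: cost ≤ 5.7 $/kg; max service T ≥ 107 °C. Survivors: gray cast iron, polycarbonate.
Putting every candidate on a common basis:
  gray cast iron: σ_y = 133.0 MPa, ρ = 7288 kg/m³
  polycarbonate: σ_y = 64.20 MPa, ρ = 1200 kg/m³
  polycarbonate: M = 13.4×10⁻³
  gray cast iron: M = 3.57×10⁻³
Polycarbonate has the largest M.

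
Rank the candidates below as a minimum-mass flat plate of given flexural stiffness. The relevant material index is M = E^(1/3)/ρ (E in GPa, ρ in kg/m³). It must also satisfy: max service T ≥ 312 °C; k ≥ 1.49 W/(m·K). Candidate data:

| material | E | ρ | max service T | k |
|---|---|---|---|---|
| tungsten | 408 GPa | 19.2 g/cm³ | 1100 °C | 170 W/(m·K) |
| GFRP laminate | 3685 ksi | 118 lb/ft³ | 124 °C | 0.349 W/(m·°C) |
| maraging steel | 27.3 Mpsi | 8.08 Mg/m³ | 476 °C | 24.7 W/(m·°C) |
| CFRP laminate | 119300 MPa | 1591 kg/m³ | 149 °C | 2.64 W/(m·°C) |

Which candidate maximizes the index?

maraging steel

Screen on constraints: max service T ≥ 312 °C; k ≥ 1.49 W/(m·K). Survivors: tungsten, maraging steel.
Putting every candidate on a common basis:
  tungsten: E = 408.0 GPa, ρ = 19200 kg/m³
  maraging steel: E = 188.2 GPa, ρ = 8080 kg/m³
  maraging steel: M = 0.709×10⁻³
  tungsten: M = 0.386×10⁻³
Highest index: maraging steel.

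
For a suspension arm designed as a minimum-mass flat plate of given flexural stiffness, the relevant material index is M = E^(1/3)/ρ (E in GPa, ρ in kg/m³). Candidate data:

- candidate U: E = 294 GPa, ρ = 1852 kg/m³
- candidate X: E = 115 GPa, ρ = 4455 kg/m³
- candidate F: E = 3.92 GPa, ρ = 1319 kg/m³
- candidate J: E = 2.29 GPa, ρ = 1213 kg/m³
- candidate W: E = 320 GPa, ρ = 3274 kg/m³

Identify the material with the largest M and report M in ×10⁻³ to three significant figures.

Per-candidate index values:
  candidate U: M = 3.59×10⁻³
  candidate W: M = 2.09×10⁻³
  candidate F: M = 1.20×10⁻³
  candidate X: M = 1.09×10⁻³
  candidate J: M = 1.09×10⁻³
The maximum is for candidate U.

candidate U, M = 3.59×10⁻³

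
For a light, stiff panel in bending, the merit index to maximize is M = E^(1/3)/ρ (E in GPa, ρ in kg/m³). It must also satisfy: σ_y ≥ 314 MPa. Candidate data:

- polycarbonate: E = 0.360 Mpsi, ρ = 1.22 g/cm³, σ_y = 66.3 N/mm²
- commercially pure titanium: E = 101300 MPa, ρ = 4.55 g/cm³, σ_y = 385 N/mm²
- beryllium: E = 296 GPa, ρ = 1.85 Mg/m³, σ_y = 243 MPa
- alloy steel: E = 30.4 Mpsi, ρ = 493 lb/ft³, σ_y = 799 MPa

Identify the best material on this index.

Screen on constraints: σ_y ≥ 314 MPa. Survivors: commercially pure titanium, alloy steel.
In SI units:
  commercially pure titanium: E = 101.3 GPa, ρ = 4550 kg/m³
  alloy steel: E = 209.6 GPa, ρ = 7897 kg/m³
  commercially pure titanium: M = 1.02×10⁻³
  alloy steel: M = 0.752×10⁻³
Highest index: commercially pure titanium.

commercially pure titanium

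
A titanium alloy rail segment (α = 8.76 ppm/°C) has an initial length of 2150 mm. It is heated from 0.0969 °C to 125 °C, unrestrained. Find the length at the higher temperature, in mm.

ΔT = 125 − 0.0969 = 124.9 K.
ΔL = α·L₀·ΔT = 8.76×10⁻⁶ × 2150 mm × 124.9 K = 2.35 mm.
L = L₀ + ΔL = 2150 + 2.35 = 2152.4 mm.

2152.4 mm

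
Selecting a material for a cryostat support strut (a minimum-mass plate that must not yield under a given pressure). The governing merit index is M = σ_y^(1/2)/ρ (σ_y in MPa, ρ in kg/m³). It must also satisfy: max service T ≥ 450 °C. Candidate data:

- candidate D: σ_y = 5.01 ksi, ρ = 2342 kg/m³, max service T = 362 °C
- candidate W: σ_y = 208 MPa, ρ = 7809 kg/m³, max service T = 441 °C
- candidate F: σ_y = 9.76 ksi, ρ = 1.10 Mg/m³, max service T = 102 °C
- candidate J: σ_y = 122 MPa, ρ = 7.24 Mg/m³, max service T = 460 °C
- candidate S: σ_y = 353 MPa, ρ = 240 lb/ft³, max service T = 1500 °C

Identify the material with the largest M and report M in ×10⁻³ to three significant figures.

candidate S, M = 4.89×10⁻³

Screen on constraints: max service T ≥ 450 °C. Survivors: candidate J, candidate S.
Putting every candidate on a common basis:
  candidate J: σ_y = 122.0 MPa, ρ = 7240 kg/m³
  candidate S: σ_y = 353.0 MPa, ρ = 3844 kg/m³
  candidate S: M = 4.89×10⁻³
  candidate J: M = 1.53×10⁻³
The maximum is for candidate S.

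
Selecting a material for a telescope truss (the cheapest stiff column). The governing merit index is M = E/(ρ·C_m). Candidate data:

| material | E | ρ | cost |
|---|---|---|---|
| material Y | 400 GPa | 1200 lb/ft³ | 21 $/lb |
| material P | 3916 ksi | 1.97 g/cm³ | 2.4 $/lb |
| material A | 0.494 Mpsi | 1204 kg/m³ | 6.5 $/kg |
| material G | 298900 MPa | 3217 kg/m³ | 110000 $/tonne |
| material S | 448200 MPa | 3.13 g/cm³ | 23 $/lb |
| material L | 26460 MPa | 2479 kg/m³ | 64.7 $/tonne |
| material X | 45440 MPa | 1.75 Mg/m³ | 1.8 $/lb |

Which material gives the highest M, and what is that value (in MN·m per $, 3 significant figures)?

material L, M = 165 MN·m per $

After converting to SI:
  material Y: E = 400.0 GPa, ρ = 19220 kg/m³, cost = 46.30 $/kg
  material P: E = 27.00 GPa, ρ = 1970 kg/m³, cost = 5.291 $/kg
  material A: E = 3.406 GPa, ρ = 1204 kg/m³, cost = 6.500 $/kg
  material G: E = 298.9 GPa, ρ = 3217 kg/m³, cost = 110.0 $/kg
  material S: E = 448.2 GPa, ρ = 3130 kg/m³, cost = 50.71 $/kg
  material L: E = 26.46 GPa, ρ = 2479 kg/m³, cost = 0.06470 $/kg
  material X: E = 45.44 GPa, ρ = 1750 kg/m³, cost = 3.968 $/kg
  material L: M = 165 MN·m per $
  material X: M = 6.54 MN·m per $
  material S: M = 2.82 MN·m per $
  material P: M = 2.59 MN·m per $
  material G: M = 0.845 MN·m per $
  material Y: M = 0.449 MN·m per $
  material A: M = 0.435 MN·m per $
The maximum is for material L.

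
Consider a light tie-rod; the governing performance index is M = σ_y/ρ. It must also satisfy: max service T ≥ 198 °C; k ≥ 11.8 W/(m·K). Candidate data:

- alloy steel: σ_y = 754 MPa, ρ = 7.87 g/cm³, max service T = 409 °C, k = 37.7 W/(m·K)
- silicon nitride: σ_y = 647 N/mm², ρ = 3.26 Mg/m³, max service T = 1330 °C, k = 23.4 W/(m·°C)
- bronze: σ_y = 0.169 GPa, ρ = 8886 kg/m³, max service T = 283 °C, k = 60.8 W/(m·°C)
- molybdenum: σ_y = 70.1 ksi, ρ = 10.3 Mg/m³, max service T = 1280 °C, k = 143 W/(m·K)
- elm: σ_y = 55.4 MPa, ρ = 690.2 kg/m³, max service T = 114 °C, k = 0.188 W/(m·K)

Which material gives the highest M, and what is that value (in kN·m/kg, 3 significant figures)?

silicon nitride, M = 198 kN·m/kg

Screen on constraints: max service T ≥ 198 °C; k ≥ 11.8 W/(m·K). Survivors: alloy steel, silicon nitride, bronze, molybdenum.
Putting every candidate on a common basis:
  alloy steel: σ_y = 754.0 MPa, ρ = 7870 kg/m³
  silicon nitride: σ_y = 647.0 MPa, ρ = 3260 kg/m³
  bronze: σ_y = 169.0 MPa, ρ = 8886 kg/m³
  molybdenum: σ_y = 483.3 MPa, ρ = 10300 kg/m³
  silicon nitride: M = 198 kN·m/kg
  alloy steel: M = 95.8 kN·m/kg
  molybdenum: M = 46.9 kN·m/kg
  bronze: M = 19.0 kN·m/kg
The maximum is for silicon nitride.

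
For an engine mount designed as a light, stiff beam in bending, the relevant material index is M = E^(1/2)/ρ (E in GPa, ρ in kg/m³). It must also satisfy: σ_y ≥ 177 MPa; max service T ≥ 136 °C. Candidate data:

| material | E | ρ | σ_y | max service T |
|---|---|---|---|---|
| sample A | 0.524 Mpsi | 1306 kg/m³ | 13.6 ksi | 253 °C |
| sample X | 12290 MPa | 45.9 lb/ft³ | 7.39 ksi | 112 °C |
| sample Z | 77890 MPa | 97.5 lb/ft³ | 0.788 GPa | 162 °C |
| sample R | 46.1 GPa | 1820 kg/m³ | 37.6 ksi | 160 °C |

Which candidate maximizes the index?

sample Z

Screen on constraints: σ_y ≥ 177 MPa; max service T ≥ 136 °C. Survivors: sample Z, sample R.
Putting every candidate on a common basis:
  sample Z: E = 77.89 GPa, ρ = 1562 kg/m³
  sample R: E = 46.10 GPa, ρ = 1820 kg/m³
  sample Z: M = 5.65×10⁻³
  sample R: M = 3.73×10⁻³
Sample Z has the largest M.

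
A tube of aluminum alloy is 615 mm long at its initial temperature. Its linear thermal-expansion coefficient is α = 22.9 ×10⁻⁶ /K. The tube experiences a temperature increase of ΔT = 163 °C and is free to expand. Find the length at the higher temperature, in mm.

ΔL = α·L₀·ΔT = 22.9×10⁻⁶ × 615 mm × 163.0 K = 2.30 mm.
L = L₀ + ΔL = 615 + 2.30 = 617.30 mm.

617.30 mm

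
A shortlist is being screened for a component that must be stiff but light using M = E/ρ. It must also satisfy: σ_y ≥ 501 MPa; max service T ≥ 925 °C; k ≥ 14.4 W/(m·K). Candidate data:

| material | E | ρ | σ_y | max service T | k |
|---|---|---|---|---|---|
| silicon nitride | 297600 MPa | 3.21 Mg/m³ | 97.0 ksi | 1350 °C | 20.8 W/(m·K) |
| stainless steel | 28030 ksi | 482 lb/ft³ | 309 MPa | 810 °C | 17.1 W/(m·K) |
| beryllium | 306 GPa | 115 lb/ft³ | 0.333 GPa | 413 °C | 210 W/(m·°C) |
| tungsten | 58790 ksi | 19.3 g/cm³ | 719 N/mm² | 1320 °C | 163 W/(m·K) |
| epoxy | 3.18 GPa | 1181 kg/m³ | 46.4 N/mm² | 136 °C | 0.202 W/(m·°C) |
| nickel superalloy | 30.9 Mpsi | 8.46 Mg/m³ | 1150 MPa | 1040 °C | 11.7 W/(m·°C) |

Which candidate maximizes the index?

Screen on constraints: σ_y ≥ 501 MPa; max service T ≥ 925 °C; k ≥ 14.4 W/(m·K). Survivors: silicon nitride, tungsten.
After converting to SI:
  silicon nitride: E = 297.6 GPa, ρ = 3210 kg/m³
  tungsten: E = 405.3 GPa, ρ = 19300 kg/m³
  silicon nitride: M = 92.7 MN·m/kg
  tungsten: M = 21.0 MN·m/kg
Silicon nitride ranks first.

silicon nitride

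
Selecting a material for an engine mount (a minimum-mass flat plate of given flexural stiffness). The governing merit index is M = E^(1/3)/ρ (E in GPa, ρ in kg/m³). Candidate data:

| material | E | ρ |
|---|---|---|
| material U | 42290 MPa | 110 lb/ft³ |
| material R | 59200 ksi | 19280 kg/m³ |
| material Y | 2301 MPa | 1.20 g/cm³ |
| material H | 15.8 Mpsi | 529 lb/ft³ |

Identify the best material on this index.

In SI units:
  material U: E = 42.29 GPa, ρ = 1762 kg/m³
  material R: E = 408.2 GPa, ρ = 19280 kg/m³
  material Y: E = 2.301 GPa, ρ = 1200 kg/m³
  material H: E = 108.9 GPa, ρ = 8474 kg/m³
  material U: M = 1.98×10⁻³
  material Y: M = 1.10×10⁻³
  material H: M = 0.564×10⁻³
  material R: M = 0.385×10⁻³
Highest index: material U.

material U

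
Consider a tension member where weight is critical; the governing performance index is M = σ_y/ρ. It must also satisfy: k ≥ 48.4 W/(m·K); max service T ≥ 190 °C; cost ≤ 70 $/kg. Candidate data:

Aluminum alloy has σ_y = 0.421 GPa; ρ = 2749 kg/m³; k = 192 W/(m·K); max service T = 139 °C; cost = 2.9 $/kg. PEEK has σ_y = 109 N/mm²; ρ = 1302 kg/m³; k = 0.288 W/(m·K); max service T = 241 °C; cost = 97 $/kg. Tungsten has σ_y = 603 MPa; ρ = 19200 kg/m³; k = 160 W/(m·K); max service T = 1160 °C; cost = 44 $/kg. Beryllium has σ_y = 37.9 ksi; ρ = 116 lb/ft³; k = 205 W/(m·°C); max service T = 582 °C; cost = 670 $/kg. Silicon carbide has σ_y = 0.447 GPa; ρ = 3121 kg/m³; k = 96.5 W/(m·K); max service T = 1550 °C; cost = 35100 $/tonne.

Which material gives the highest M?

Screen on constraints: k ≥ 48.4 W/(m·K); max service T ≥ 190 °C; cost ≤ 70 $/kg. Survivors: tungsten, silicon carbide.
After converting to SI:
  tungsten: σ_y = 603.0 MPa, ρ = 19200 kg/m³
  silicon carbide: σ_y = 447.0 MPa, ρ = 3121 kg/m³
  silicon carbide: M = 143 kN·m/kg
  tungsten: M = 31.4 kN·m/kg
Silicon carbide ranks first.

silicon carbide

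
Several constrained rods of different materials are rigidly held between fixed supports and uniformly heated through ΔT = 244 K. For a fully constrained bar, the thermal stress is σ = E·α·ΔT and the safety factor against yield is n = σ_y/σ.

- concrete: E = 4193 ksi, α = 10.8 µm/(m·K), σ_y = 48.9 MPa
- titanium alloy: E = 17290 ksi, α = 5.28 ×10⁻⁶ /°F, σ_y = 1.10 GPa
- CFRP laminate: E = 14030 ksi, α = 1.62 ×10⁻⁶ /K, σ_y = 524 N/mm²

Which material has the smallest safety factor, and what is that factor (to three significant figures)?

In consistent units (E in GPa, α in ×10⁻⁶/K, σ_y in MPa):
  concrete: E = 28.91, α = 10.8, σ_y = 48.90 → σ = 76.2 MPa, n = 0.642
  titanium alloy: E = 119.2, α = 9.50, σ_y = 1100 → σ = 276 MPa, n = 3.98
  CFRP laminate: E = 96.73, α = 1.62, σ_y = 524.0 → σ = 38.2 MPa, n = 13.7
Smallest n: concrete with n = 0.642.

concrete, n = 0.642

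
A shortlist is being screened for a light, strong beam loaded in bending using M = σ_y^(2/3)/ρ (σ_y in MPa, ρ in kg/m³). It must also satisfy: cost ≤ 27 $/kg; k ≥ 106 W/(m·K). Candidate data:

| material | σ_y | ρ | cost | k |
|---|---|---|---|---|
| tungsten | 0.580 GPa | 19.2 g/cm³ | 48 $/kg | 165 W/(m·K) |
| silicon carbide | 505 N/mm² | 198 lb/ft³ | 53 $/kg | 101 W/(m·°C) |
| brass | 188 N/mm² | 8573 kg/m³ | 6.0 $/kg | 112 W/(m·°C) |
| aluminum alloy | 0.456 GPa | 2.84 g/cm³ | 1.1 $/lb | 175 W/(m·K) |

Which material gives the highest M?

aluminum alloy

Screen on constraints: cost ≤ 27 $/kg; k ≥ 106 W/(m·K). Survivors: brass, aluminum alloy.
Normalizing units and computing the index:
  brass: σ_y = 188.0 MPa, ρ = 8573 kg/m³
  aluminum alloy: σ_y = 456.0 MPa, ρ = 2840 kg/m³
  aluminum alloy: M = 20.9×10⁻³
  brass: M = 3.83×10⁻³
The maximum is for aluminum alloy.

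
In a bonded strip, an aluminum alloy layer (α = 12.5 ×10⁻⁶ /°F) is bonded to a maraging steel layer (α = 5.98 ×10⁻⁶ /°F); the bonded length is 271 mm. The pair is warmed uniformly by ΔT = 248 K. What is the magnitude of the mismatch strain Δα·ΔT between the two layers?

aluminum alloy: α = 12.5×10⁻⁶/°F × 9/5 = 22.5×10⁻⁶/K.
maraging steel: α = 5.98×10⁻⁶/°F × 9/5 = 10.8×10⁻⁶/K.
Δα = |22.5 − 10.8|×10⁻⁶/K = 11.7×10⁻⁶/K.
Mismatch strain = Δα·ΔT = 11.7×10⁻⁶ × 248.0 = 2.91×10⁻³.

2.91×10⁻³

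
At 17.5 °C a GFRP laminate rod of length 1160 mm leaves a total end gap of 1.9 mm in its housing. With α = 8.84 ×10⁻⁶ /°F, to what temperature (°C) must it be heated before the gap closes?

α = 8.84×10⁻⁶/°F × 9/5 = 15.9×10⁻⁶/K.
α·L₀·ΔT = 1.9 mm ⇒ ΔT = 1.9 / (15.9×10⁻⁶ × 1160.0) = 102.9 K.
T = 17.5 + 102.9 = 120.4 °C.

120 °C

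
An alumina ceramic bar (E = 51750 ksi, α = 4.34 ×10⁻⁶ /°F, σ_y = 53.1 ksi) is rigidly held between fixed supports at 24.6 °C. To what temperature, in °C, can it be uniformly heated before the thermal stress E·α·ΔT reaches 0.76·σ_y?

124 °C

E = 51750 ksi = 356.8 GPa.
α = 4.34×10⁻⁶/°F × 9/5 = 7.81×10⁻⁶/K.
σ_y = 53.1 ksi = 366.1 MPa.
E·α·ΔT = 278.2 MPa ⇒ ΔT = 278.2 / (356.8×10³ × 7.81×10⁻⁶) = 99.82 K.
T = 24.6 + 99.82 = 124.4 °C.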